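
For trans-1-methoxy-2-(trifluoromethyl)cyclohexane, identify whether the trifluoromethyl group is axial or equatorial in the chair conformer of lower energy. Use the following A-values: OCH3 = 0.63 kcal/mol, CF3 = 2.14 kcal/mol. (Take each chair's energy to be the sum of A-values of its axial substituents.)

equatorial

C1 and C2 have opposite parity, so for the trans isomer the two substituents are e,e in one chair and a,a in the other.
Chair I (methoxy axial, trifluoromethyl axial): E = 2.77 kcal/mol.
Chair II (methoxy equatorial, trifluoromethyl equatorial): E = 0.00 kcal/mol.
Chair II is the more stable (lower-energy) conformer, and in that chair the trifluoromethyl group is equatorial.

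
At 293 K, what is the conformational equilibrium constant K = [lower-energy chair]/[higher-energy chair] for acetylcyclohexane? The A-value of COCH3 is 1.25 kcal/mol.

One chair has the acetyl group axial (E = 1.25 kcal/mol) and the other has it equatorial (E = 0).
ΔG = 1.25 kcal/mol between the two chairs.
K = exp(ΔG/RT) with R = 1.987×10⁻³ kcal mol⁻¹ K⁻¹ and T = 293 K gives K ≈ 8.56.

K ≈ 8.56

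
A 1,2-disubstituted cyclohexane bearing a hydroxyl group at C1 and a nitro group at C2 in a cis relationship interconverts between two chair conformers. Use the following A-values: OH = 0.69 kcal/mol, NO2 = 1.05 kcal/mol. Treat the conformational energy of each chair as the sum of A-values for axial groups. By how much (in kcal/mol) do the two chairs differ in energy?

C1 and C2 have opposite parity, so for the cis isomer the two substituents are one axial and one equatorial in each chair.
Chair I (hydroxyl axial, nitro equatorial): E = 0.69 kcal/mol.
Chair II (hydroxyl equatorial, nitro axial): E = 1.05 kcal/mol.
ΔE = 1.05 − 0.69 = 0.36 kcal/mol; chair I is more stable.

0.36 kcal/mol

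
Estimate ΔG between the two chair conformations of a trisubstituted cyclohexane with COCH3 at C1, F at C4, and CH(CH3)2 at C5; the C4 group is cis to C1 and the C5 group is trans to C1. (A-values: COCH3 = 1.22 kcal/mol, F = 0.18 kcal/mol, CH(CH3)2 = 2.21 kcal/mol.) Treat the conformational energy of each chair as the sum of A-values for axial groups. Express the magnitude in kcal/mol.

1.17 kcal/mol

Chair I (acetyl axial, fluoro equatorial, isopropyl equatorial): E = 1.22 kcal/mol.
Chair II (acetyl equatorial, fluoro axial, isopropyl axial): E = 2.39 kcal/mol.
ΔE = 2.39 − 1.22 = 1.17 kcal/mol; chair I is more stable.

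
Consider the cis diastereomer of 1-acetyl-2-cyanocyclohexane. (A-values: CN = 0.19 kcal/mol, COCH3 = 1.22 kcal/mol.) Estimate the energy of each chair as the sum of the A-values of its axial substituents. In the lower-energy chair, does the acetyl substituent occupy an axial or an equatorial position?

C1 and C2 have opposite parity, so for the cis isomer the two substituents are one axial and one equatorial in each chair.
Chair I (cyano axial, acetyl equatorial): E = 0.19 kcal/mol.
Chair II (cyano equatorial, acetyl axial): E = 1.22 kcal/mol.
Chair I is the more stable (lower-energy) conformer, and in that chair the acetyl group is equatorial.

equatorial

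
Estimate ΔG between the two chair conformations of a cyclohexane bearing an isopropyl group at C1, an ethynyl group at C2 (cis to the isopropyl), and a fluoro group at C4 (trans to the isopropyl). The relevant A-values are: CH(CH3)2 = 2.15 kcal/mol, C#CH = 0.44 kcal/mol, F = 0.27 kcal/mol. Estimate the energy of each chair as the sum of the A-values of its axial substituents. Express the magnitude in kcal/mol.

1.98 kcal/mol

Chair I (isopropyl axial, ethynyl equatorial, fluoro axial): E = 2.42 kcal/mol.
Chair II (isopropyl equatorial, ethynyl axial, fluoro equatorial): E = 0.44 kcal/mol.
ΔE = 2.42 − 0.44 = 1.98 kcal/mol; chair II is more stable.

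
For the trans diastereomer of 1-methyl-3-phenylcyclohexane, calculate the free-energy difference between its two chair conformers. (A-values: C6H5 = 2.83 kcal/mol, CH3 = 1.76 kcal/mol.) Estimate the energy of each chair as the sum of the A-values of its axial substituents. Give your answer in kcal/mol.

C1 and C3 have the same parity, so for the trans isomer the two substituents are one axial and one equatorial in each chair.
Chair I (phenyl axial, methyl equatorial): E = 2.83 kcal/mol.
Chair II (phenyl equatorial, methyl axial): E = 1.76 kcal/mol.
ΔE = 2.83 − 1.76 = 1.07 kcal/mol; chair II is more stable.

1.07 kcal/mol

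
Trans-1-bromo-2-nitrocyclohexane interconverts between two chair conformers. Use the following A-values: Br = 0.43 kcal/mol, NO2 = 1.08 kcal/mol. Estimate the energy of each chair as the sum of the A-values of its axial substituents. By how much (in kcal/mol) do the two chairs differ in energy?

1.51 kcal/mol

C1 and C2 have opposite parity, so for the trans isomer the two substituents are e,e in one chair and a,a in the other.
Chair I (bromo axial, nitro axial): E = 1.51 kcal/mol.
Chair II (bromo equatorial, nitro equatorial): E = 0.00 kcal/mol.
ΔE = 1.51 − 0.00 = 1.51 kcal/mol; chair II is more stable.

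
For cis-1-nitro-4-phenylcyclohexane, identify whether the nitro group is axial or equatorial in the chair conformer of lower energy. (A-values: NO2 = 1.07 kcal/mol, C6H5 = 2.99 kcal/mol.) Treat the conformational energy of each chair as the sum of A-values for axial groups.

axial

C1 and C4 have opposite parity, so for the cis isomer the two substituents are one axial and one equatorial in each chair.
Chair I (nitro axial, phenyl equatorial): E = 1.07 kcal/mol.
Chair II (nitro equatorial, phenyl axial): E = 2.99 kcal/mol.
Chair I is the more stable (lower-energy) conformer, and in that chair the nitro group is axial.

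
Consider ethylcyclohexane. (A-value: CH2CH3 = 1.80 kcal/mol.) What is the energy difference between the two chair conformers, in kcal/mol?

A monosubstituted cyclohexane has one chair with the ethyl group axial (E = A = 1.80 kcal/mol) and one with it equatorial (E = 0).
ΔE = 1.80 − 0 = 1.80 kcal/mol.

1.80 kcal/mol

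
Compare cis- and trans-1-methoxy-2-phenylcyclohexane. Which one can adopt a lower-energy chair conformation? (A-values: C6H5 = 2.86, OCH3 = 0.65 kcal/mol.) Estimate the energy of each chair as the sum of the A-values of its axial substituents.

trans

At 1,2 positions (parity opposite): cis → (a,e or e,a); trans → (e,e or a,a).
Best chair for cis: E = 0.65 kcal/mol; best chair for trans: E = 0.00 kcal/mol.
The trans isomer is lower by 0.65 kcal/mol.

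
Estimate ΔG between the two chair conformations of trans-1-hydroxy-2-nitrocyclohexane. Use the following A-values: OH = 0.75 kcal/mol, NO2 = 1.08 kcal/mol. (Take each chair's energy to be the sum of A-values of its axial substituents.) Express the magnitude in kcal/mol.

C1 and C2 have opposite parity, so for the trans isomer the two substituents are e,e in one chair and a,a in the other.
Chair I (hydroxyl axial, nitro axial): E = 1.83 kcal/mol.
Chair II (hydroxyl equatorial, nitro equatorial): E = 0.00 kcal/mol.
ΔE = 1.83 − 0.00 = 1.83 kcal/mol; chair II is more stable.

1.83 kcal/mol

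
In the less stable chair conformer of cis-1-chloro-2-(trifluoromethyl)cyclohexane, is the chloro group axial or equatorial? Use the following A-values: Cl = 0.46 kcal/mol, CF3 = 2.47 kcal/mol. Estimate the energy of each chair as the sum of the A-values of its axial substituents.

C1 and C2 have opposite parity, so for the cis isomer the two substituents are one axial and one equatorial in each chair.
Chair I (chloro axial, trifluoromethyl equatorial): E = 0.46 kcal/mol.
Chair II (chloro equatorial, trifluoromethyl axial): E = 2.47 kcal/mol.
Chair II is the less stable (higher-energy) conformer, and in that chair the chloro group is equatorial.

equatorial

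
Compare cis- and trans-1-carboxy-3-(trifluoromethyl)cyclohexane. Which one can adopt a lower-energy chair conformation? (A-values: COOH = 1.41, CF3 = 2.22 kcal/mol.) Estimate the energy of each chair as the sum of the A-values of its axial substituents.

cis

At 1,3 positions (parity same): cis → (e,e or a,a); trans → (a,e or e,a).
Best chair for cis: E = 0.00 kcal/mol; best chair for trans: E = 1.41 kcal/mol.
The cis isomer is lower by 1.41 kcal/mol.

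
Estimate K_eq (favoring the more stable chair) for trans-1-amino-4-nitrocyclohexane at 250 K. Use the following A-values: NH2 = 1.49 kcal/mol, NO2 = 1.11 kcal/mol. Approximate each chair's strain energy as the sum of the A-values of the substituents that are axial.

C1 and C4 have opposite parity, so for the trans isomer the two substituents are e,e in one chair and a,a in the other.
Chair I (amino axial, nitro axial): E = 2.60 kcal/mol; chair II (amino equatorial, nitro equatorial): E = 0.00 kcal/mol.
ΔG = 2.60 kcal/mol between the two chairs.
K = exp(ΔG/RT) with R = 1.987×10⁻³ kcal mol⁻¹ K⁻¹ and T = 250 K gives K ≈ 188.

K ≈ 188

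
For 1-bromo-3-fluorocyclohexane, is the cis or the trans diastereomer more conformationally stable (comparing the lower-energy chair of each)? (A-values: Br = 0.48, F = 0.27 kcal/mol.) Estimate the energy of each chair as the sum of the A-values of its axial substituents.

cis

At 1,3 positions (parity same): cis → (e,e or a,a); trans → (a,e or e,a).
Best chair for cis: E = 0.00 kcal/mol; best chair for trans: E = 0.27 kcal/mol.
The cis isomer is lower by 0.27 kcal/mol.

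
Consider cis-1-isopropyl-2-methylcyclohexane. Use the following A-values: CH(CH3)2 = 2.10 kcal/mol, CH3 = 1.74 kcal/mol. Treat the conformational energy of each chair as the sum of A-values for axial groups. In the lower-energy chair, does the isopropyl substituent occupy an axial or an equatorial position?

equatorial

C1 and C2 have opposite parity, so for the cis isomer the two substituents are one axial and one equatorial in each chair.
Chair I (isopropyl axial, methyl equatorial): E = 2.10 kcal/mol.
Chair II (isopropyl equatorial, methyl axial): E = 1.74 kcal/mol.
Chair II is the more stable (lower-energy) conformer, and in that chair the isopropyl group is equatorial.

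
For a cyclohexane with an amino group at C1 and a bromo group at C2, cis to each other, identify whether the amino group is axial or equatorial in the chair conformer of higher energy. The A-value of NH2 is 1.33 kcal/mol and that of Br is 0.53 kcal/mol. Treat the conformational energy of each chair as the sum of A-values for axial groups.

axial

C1 and C2 have opposite parity, so for the cis isomer the two substituents are one axial and one equatorial in each chair.
Chair I (amino axial, bromo equatorial): E = 1.33 kcal/mol.
Chair II (amino equatorial, bromo axial): E = 0.53 kcal/mol.
Chair I is the less stable (higher-energy) conformer, and in that chair the amino group is axial.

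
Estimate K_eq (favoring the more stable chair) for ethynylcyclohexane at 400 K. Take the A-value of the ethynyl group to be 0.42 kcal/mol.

One chair has the ethynyl group axial (E = 0.42 kcal/mol) and the other has it equatorial (E = 0).
ΔG = 0.42 kcal/mol between the two chairs.
K = exp(ΔG/RT) with R = 1.987×10⁻³ kcal mol⁻¹ K⁻¹ and T = 400 K gives K ≈ 1.7.

K ≈ 1.70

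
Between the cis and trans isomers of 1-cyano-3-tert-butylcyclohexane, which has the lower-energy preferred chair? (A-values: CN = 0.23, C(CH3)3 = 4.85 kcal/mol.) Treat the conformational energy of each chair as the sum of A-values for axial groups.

At 1,3 positions (parity same): cis → (e,e or a,a); trans → (a,e or e,a).
Best chair for cis: E = 0.00 kcal/mol; best chair for trans: E = 0.23 kcal/mol.
The cis isomer is lower by 0.23 kcal/mol.

cis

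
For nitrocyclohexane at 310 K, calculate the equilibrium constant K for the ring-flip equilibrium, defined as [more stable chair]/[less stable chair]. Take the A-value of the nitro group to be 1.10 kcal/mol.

One chair has the nitro group axial (E = 1.10 kcal/mol) and the other has it equatorial (E = 0).
ΔG = 1.10 kcal/mol between the two chairs.
K = exp(ΔG/RT) with R = 1.987×10⁻³ kcal mol⁻¹ K⁻¹ and T = 310 K gives K ≈ 5.96.

K ≈ 5.96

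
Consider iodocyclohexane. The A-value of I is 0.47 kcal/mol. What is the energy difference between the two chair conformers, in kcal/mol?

A monosubstituted cyclohexane has one chair with the iodo group axial (E = A = 0.47 kcal/mol) and one with it equatorial (E = 0).
ΔE = 0.47 − 0 = 0.47 kcal/mol.

0.47 kcal/mol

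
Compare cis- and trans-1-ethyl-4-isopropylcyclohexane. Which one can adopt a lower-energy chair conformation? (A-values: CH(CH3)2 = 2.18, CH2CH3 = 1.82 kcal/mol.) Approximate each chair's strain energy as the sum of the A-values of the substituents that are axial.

trans

At 1,4 positions (parity opposite): cis → (a,e or e,a); trans → (e,e or a,a).
Best chair for cis: E = 1.82 kcal/mol; best chair for trans: E = 0.00 kcal/mol.
The trans isomer is lower by 1.82 kcal/mol.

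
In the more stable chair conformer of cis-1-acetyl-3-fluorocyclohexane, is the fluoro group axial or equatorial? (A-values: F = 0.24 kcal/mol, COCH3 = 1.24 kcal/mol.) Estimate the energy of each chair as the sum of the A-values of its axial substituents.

equatorial

C1 and C3 have the same parity, so for the cis isomer the two substituents are e,e in one chair and a,a in the other.
Chair I (fluoro axial, acetyl axial): E = 1.48 kcal/mol.
Chair II (fluoro equatorial, acetyl equatorial): E = 0.00 kcal/mol.
Chair II is the more stable (lower-energy) conformer, and in that chair the fluoro group is equatorial.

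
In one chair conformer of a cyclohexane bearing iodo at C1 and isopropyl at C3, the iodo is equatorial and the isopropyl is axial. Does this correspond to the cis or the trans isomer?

trans

C1 and C3 have the same parity, so their axial bonds point in the same direction.
With same-parity carbons, two substituents on the same face are both axial or both equatorial; opposite faces give one of each.
Here the groups are equatorial/axial → opposite face → trans.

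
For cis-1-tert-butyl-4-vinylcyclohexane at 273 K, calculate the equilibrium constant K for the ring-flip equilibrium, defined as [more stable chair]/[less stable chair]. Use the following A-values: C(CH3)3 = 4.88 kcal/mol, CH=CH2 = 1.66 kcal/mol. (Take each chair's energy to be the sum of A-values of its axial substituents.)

C1 and C4 have opposite parity, so for the cis isomer the two substituents are one axial and one equatorial in each chair.
Chair I (tert-butyl axial, vinyl equatorial): E = 4.88 kcal/mol; chair II (tert-butyl equatorial, vinyl axial): E = 1.66 kcal/mol.
ΔG = 3.22 kcal/mol between the two chairs.
K = exp(ΔG/RT) with R = 1.987×10⁻³ kcal mol⁻¹ K⁻¹ and T = 273 K gives K ≈ 378.

K ≈ 378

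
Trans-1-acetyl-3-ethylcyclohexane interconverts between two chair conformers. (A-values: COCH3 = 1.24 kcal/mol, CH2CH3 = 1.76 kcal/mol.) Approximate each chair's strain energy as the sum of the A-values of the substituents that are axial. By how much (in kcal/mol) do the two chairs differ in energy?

0.52 kcal/mol

C1 and C3 have the same parity, so for the trans isomer the two substituents are one axial and one equatorial in each chair.
Chair I (acetyl axial, ethyl equatorial): E = 1.24 kcal/mol.
Chair II (acetyl equatorial, ethyl axial): E = 1.76 kcal/mol.
ΔE = 1.76 − 1.24 = 0.52 kcal/mol; chair I is more stable.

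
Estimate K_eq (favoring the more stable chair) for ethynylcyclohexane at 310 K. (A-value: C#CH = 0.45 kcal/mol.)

One chair has the ethynyl group axial (E = 0.45 kcal/mol) and the other has it equatorial (E = 0).
ΔG = 0.45 kcal/mol between the two chairs.
K = exp(ΔG/RT) with R = 1.987×10⁻³ kcal mol⁻¹ K⁻¹ and T = 310 K gives K ≈ 2.08.

K ≈ 2.08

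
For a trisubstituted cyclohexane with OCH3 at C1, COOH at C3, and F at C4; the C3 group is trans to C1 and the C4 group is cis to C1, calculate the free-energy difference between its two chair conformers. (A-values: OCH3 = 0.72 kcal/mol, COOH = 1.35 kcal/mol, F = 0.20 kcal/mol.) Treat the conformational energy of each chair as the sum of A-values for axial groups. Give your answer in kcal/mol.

0.83 kcal/mol

Chair I (methoxy axial, carboxyl equatorial, fluoro equatorial): E = 0.72 kcal/mol.
Chair II (methoxy equatorial, carboxyl axial, fluoro axial): E = 1.55 kcal/mol.
ΔE = 1.55 − 0.72 = 0.83 kcal/mol; chair I is more stable.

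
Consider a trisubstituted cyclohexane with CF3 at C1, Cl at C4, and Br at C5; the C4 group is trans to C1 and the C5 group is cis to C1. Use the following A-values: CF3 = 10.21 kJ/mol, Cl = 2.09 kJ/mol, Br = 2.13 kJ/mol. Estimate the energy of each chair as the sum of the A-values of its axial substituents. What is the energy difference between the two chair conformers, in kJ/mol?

14.43 kJ/mol

Chair I (trifluoromethyl axial, chloro axial, bromo axial): E = 14.43 kJ/mol.
Chair II (trifluoromethyl equatorial, chloro equatorial, bromo equatorial): E = 0.00 kJ/mol.
ΔE = 14.43 − 0.00 = 14.43 kJ/mol; chair II is more stable.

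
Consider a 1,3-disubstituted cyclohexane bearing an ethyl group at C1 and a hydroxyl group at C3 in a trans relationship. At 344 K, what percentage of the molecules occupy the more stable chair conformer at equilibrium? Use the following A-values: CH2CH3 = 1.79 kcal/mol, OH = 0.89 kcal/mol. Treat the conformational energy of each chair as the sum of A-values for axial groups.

78.9%

C1 and C3 have the same parity, so for the trans isomer the two substituents are one axial and one equatorial in each chair.
Chair I (ethyl axial, hydroxyl equatorial): E = 1.79 kcal/mol; chair II (ethyl equatorial, hydroxyl axial): E = 0.89 kcal/mol.
ΔG = 0.90 kcal/mol between the two chairs.
K = exp(ΔG/RT) with R = 1.987×10⁻³ kcal mol⁻¹ K⁻¹ and T = 344 K gives K ≈ 3.73.
Fraction in the lower-energy chair = K/(K+1) = 78.9%.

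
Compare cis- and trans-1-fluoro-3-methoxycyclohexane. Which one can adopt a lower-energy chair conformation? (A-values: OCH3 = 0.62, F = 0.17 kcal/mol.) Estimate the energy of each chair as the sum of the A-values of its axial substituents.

At 1,3 positions (parity same): cis → (e,e or a,a); trans → (a,e or e,a).
Best chair for cis: E = 0.00 kcal/mol; best chair for trans: E = 0.17 kcal/mol.
The cis isomer is lower by 0.17 kcal/mol.

cis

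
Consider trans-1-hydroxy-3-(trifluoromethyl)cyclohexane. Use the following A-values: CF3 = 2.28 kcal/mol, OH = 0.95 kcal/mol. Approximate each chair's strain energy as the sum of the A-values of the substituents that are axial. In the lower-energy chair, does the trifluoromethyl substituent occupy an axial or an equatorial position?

equatorial

C1 and C3 have the same parity, so for the trans isomer the two substituents are one axial and one equatorial in each chair.
Chair I (trifluoromethyl axial, hydroxyl equatorial): E = 2.28 kcal/mol.
Chair II (trifluoromethyl equatorial, hydroxyl axial): E = 0.95 kcal/mol.
Chair II is the more stable (lower-energy) conformer, and in that chair the trifluoromethyl group is equatorial.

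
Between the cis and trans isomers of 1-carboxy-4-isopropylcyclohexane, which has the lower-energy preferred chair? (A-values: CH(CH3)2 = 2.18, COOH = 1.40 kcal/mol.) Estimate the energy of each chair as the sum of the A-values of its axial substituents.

At 1,4 positions (parity opposite): cis → (a,e or e,a); trans → (e,e or a,a).
Best chair for cis: E = 1.40 kcal/mol; best chair for trans: E = 0.00 kcal/mol.
The trans isomer is lower by 1.40 kcal/mol.

trans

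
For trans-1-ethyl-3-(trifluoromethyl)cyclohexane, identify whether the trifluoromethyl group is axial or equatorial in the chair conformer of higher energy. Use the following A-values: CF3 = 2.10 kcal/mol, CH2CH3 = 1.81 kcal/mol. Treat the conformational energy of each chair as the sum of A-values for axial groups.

C1 and C3 have the same parity, so for the trans isomer the two substituents are one axial and one equatorial in each chair.
Chair I (trifluoromethyl axial, ethyl equatorial): E = 2.10 kcal/mol.
Chair II (trifluoromethyl equatorial, ethyl axial): E = 1.81 kcal/mol.
Chair I is the less stable (higher-energy) conformer, and in that chair the trifluoromethyl group is axial.

axial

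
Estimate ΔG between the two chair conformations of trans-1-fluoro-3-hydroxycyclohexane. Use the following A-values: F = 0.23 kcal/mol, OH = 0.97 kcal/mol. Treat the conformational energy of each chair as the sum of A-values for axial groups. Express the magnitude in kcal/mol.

0.74 kcal/mol

C1 and C3 have the same parity, so for the trans isomer the two substituents are one axial and one equatorial in each chair.
Chair I (fluoro axial, hydroxyl equatorial): E = 0.23 kcal/mol.
Chair II (fluoro equatorial, hydroxyl axial): E = 0.97 kcal/mol.
ΔE = 0.97 − 0.23 = 0.74 kcal/mol; chair I is more stable.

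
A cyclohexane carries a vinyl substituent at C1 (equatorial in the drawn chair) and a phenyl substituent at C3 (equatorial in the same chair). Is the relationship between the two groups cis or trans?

C1 and C3 have the same parity, so their axial bonds point in the same direction.
With same-parity carbons, two substituents on the same face are both axial or both equatorial; opposite faces give one of each.
Here the groups are equatorial/equatorial → same face → cis.

cis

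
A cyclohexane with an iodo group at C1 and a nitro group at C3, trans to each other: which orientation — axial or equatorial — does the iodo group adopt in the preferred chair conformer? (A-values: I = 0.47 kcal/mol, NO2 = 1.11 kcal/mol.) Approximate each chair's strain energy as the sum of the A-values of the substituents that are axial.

C1 and C3 have the same parity, so for the trans isomer the two substituents are one axial and one equatorial in each chair.
Chair I (iodo axial, nitro equatorial): E = 0.47 kcal/mol.
Chair II (iodo equatorial, nitro axial): E = 1.11 kcal/mol.
Chair I is the more stable (lower-energy) conformer, and in that chair the iodo group is axial.

axial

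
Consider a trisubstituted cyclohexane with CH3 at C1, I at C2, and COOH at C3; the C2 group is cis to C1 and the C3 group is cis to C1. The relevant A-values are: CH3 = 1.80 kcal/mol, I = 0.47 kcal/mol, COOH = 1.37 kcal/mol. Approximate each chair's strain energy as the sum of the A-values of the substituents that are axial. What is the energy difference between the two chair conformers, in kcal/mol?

2.70 kcal/mol

Chair I (methyl axial, iodo equatorial, carboxyl axial): E = 3.17 kcal/mol.
Chair II (methyl equatorial, iodo axial, carboxyl equatorial): E = 0.47 kcal/mol.
ΔE = 3.17 − 0.47 = 2.70 kcal/mol; chair II is more stable.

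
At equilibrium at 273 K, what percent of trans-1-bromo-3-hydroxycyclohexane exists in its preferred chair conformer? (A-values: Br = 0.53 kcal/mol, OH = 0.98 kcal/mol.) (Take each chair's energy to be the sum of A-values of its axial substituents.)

69.6%

C1 and C3 have the same parity, so for the trans isomer the two substituents are one axial and one equatorial in each chair.
Chair I (bromo axial, hydroxyl equatorial): E = 0.53 kcal/mol; chair II (bromo equatorial, hydroxyl axial): E = 0.98 kcal/mol.
ΔG = 0.45 kcal/mol between the two chairs.
K = exp(ΔG/RT) with R = 1.987×10⁻³ kcal mol⁻¹ K⁻¹ and T = 273 K gives K ≈ 2.29.
Fraction in the lower-energy chair = K/(K+1) = 69.6%.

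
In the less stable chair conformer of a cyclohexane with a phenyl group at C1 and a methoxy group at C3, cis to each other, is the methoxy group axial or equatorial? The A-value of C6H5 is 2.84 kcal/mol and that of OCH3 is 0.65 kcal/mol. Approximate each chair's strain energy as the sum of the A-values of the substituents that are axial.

axial

C1 and C3 have the same parity, so for the cis isomer the two substituents are e,e in one chair and a,a in the other.
Chair I (phenyl axial, methoxy axial): E = 3.49 kcal/mol.
Chair II (phenyl equatorial, methoxy equatorial): E = 0.00 kcal/mol.
Chair I is the less stable (higher-energy) conformer, and in that chair the methoxy group is axial.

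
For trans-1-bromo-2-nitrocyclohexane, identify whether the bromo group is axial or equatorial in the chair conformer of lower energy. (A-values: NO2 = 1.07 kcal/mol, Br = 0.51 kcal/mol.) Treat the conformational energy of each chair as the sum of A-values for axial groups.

equatorial

C1 and C2 have opposite parity, so for the trans isomer the two substituents are e,e in one chair and a,a in the other.
Chair I (nitro axial, bromo axial): E = 1.58 kcal/mol.
Chair II (nitro equatorial, bromo equatorial): E = 0.00 kcal/mol.
Chair II is the more stable (lower-energy) conformer, and in that chair the bromo group is equatorial.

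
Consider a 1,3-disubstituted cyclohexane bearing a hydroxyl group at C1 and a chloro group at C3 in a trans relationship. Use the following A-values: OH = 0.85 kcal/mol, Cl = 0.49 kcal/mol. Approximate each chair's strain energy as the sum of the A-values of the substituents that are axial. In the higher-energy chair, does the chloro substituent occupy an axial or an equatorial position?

C1 and C3 have the same parity, so for the trans isomer the two substituents are one axial and one equatorial in each chair.
Chair I (hydroxyl axial, chloro equatorial): E = 0.85 kcal/mol.
Chair II (hydroxyl equatorial, chloro axial): E = 0.49 kcal/mol.
Chair I is the less stable (higher-energy) conformer, and in that chair the chloro group is equatorial.

equatorial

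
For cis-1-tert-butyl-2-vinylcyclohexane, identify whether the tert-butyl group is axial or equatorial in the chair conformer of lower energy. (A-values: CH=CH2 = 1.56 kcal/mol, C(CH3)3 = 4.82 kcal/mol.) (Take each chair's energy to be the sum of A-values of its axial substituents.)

equatorial

C1 and C2 have opposite parity, so for the cis isomer the two substituents are one axial and one equatorial in each chair.
Chair I (vinyl axial, tert-butyl equatorial): E = 1.56 kcal/mol.
Chair II (vinyl equatorial, tert-butyl axial): E = 4.82 kcal/mol.
Chair I is the more stable (lower-energy) conformer, and in that chair the tert-butyl group is equatorial.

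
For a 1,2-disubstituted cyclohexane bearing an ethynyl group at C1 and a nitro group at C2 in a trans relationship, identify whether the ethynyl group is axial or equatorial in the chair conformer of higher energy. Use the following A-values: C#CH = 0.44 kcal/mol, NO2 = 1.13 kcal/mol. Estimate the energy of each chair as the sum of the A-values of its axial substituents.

C1 and C2 have opposite parity, so for the trans isomer the two substituents are e,e in one chair and a,a in the other.
Chair I (ethynyl axial, nitro axial): E = 1.57 kcal/mol.
Chair II (ethynyl equatorial, nitro equatorial): E = 0.00 kcal/mol.
Chair I is the less stable (higher-energy) conformer, and in that chair the ethynyl group is axial.

axial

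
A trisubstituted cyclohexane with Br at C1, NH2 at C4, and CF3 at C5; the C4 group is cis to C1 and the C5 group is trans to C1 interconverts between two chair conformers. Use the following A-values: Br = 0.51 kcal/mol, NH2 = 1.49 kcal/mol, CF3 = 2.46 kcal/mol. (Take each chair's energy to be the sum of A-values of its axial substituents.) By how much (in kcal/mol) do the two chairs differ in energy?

Chair I (bromo axial, amino equatorial, trifluoromethyl equatorial): E = 0.51 kcal/mol.
Chair II (bromo equatorial, amino axial, trifluoromethyl axial): E = 3.95 kcal/mol.
ΔE = 3.95 − 0.51 = 3.44 kcal/mol; chair I is more stable.

3.44 kcal/mol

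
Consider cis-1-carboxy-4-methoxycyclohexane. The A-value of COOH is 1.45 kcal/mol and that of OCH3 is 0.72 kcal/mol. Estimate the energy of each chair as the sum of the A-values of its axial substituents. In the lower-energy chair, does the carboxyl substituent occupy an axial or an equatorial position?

equatorial

C1 and C4 have opposite parity, so for the cis isomer the two substituents are one axial and one equatorial in each chair.
Chair I (carboxyl axial, methoxy equatorial): E = 1.45 kcal/mol.
Chair II (carboxyl equatorial, methoxy axial): E = 0.72 kcal/mol.
Chair II is the more stable (lower-energy) conformer, and in that chair the carboxyl group is equatorial.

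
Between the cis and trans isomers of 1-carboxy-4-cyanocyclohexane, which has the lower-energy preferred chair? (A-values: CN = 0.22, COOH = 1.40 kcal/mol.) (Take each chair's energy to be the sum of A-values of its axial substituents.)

At 1,4 positions (parity opposite): cis → (a,e or e,a); trans → (e,e or a,a).
Best chair for cis: E = 0.22 kcal/mol; best chair for trans: E = 0.00 kcal/mol.
The trans isomer is lower by 0.22 kcal/mol.

trans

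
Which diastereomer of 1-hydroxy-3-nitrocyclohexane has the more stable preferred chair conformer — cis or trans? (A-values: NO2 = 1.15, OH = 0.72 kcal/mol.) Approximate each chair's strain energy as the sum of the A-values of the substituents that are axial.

At 1,3 positions (parity same): cis → (e,e or a,a); trans → (a,e or e,a).
Best chair for cis: E = 0.00 kcal/mol; best chair for trans: E = 0.72 kcal/mol.
The cis isomer is lower by 0.72 kcal/mol.

cis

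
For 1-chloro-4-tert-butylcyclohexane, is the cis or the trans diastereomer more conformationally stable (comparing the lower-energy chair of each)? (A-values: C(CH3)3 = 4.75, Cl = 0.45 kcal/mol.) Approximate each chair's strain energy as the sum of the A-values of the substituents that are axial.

trans

At 1,4 positions (parity opposite): cis → (a,e or e,a); trans → (e,e or a,a).
Best chair for cis: E = 0.45 kcal/mol; best chair for trans: E = 0.00 kcal/mol.
The trans isomer is lower by 0.45 kcal/mol.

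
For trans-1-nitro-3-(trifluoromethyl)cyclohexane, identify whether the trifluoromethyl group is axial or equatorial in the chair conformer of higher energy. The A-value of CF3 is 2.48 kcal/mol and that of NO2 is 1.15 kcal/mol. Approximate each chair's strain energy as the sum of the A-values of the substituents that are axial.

C1 and C3 have the same parity, so for the trans isomer the two substituents are one axial and one equatorial in each chair.
Chair I (trifluoromethyl axial, nitro equatorial): E = 2.48 kcal/mol.
Chair II (trifluoromethyl equatorial, nitro axial): E = 1.15 kcal/mol.
Chair I is the less stable (higher-energy) conformer, and in that chair the trifluoromethyl group is axial.

axial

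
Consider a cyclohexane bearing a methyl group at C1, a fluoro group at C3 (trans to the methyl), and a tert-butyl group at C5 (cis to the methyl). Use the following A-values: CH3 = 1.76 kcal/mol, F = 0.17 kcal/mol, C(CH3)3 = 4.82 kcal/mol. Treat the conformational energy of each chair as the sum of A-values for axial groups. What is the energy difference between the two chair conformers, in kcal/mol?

6.41 kcal/mol

Chair I (methyl axial, fluoro equatorial, tert-butyl axial): E = 6.58 kcal/mol.
Chair II (methyl equatorial, fluoro axial, tert-butyl equatorial): E = 0.17 kcal/mol.
ΔE = 6.58 − 0.17 = 6.41 kcal/mol; chair II is more stable.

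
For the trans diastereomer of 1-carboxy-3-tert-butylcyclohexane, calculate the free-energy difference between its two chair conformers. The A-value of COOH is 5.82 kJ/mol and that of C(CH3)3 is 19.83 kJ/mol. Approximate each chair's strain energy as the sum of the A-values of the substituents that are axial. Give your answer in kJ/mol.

14.01 kJ/mol

C1 and C3 have the same parity, so for the trans isomer the two substituents are one axial and one equatorial in each chair.
Chair I (carboxyl axial, tert-butyl equatorial): E = 5.82 kJ/mol.
Chair II (carboxyl equatorial, tert-butyl axial): E = 19.83 kJ/mol.
ΔE = 19.83 − 5.82 = 14.01 kJ/mol; chair I is more stable.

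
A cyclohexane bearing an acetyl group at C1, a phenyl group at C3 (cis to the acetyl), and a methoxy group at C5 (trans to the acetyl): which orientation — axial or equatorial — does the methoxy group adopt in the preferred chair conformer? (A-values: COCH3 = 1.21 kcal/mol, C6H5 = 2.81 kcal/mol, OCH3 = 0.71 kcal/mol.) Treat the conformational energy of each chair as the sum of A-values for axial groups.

Chair I (acetyl axial, phenyl axial, methoxy equatorial): E = 4.02 kcal/mol.
Chair II (acetyl equatorial, phenyl equatorial, methoxy axial): E = 0.71 kcal/mol.
Chair II is the more stable (lower-energy) conformer, and in that chair the methoxy group is axial.

axial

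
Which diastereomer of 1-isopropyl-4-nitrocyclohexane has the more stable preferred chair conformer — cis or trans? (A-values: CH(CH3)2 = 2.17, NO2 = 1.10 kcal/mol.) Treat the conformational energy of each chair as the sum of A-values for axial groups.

trans

At 1,4 positions (parity opposite): cis → (a,e or e,a); trans → (e,e or a,a).
Best chair for cis: E = 1.10 kcal/mol; best chair for trans: E = 0.00 kcal/mol.
The trans isomer is lower by 1.10 kcal/mol.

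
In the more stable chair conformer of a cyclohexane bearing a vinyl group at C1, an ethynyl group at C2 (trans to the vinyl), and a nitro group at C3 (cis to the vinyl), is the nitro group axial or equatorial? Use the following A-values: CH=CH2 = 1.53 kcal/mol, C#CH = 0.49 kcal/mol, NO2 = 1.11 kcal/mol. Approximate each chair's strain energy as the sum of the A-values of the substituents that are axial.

equatorial

Chair I (vinyl axial, ethynyl axial, nitro axial): E = 3.13 kcal/mol.
Chair II (vinyl equatorial, ethynyl equatorial, nitro equatorial): E = 0.00 kcal/mol.
Chair II is the more stable (lower-energy) conformer, and in that chair the nitro group is equatorial.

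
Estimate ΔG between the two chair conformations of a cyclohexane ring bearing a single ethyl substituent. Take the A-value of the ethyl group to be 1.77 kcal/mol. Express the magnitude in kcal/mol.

1.77 kcal/mol

A monosubstituted cyclohexane has one chair with the ethyl group axial (E = A = 1.77 kcal/mol) and one with it equatorial (E = 0).
ΔE = 1.77 − 0 = 1.77 kcal/mol.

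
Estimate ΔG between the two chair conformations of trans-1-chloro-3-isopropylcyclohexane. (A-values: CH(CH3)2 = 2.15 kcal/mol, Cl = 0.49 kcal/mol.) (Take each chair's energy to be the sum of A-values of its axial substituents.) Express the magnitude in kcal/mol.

C1 and C3 have the same parity, so for the trans isomer the two substituents are one axial and one equatorial in each chair.
Chair I (isopropyl axial, chloro equatorial): E = 2.15 kcal/mol.
Chair II (isopropyl equatorial, chloro axial): E = 0.49 kcal/mol.
ΔE = 2.15 − 0.49 = 1.66 kcal/mol; chair II is more stable.

1.66 kcal/mol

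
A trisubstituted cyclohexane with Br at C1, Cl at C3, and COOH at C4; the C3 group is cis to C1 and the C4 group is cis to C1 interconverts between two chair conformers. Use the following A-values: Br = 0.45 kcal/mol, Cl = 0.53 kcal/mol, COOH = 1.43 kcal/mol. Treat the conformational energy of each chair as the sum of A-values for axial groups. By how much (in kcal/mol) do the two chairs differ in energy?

Chair I (bromo axial, chloro axial, carboxyl equatorial): E = 0.98 kcal/mol.
Chair II (bromo equatorial, chloro equatorial, carboxyl axial): E = 1.43 kcal/mol.
ΔE = 1.43 − 0.98 = 0.45 kcal/mol; chair I is more stable.

0.45 kcal/mol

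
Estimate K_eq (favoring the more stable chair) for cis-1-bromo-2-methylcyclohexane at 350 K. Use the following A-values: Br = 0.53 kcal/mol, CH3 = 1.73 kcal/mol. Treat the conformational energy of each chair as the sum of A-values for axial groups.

K ≈ 5.62

C1 and C2 have opposite parity, so for the cis isomer the two substituents are one axial and one equatorial in each chair.
Chair I (bromo axial, methyl equatorial): E = 0.53 kcal/mol; chair II (bromo equatorial, methyl axial): E = 1.73 kcal/mol.
ΔG = 1.20 kcal/mol between the two chairs.
K = exp(ΔG/RT) with R = 1.987×10⁻³ kcal mol⁻¹ K⁻¹ and T = 350 K gives K ≈ 5.62.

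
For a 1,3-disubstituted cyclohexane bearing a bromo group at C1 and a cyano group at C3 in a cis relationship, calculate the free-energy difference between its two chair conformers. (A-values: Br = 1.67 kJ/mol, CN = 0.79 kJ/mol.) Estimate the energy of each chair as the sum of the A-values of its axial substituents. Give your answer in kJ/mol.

2.46 kJ/mol

C1 and C3 have the same parity, so for the cis isomer the two substituents are e,e in one chair and a,a in the other.
Chair I (bromo axial, cyano axial): E = 2.46 kJ/mol.
Chair II (bromo equatorial, cyano equatorial): E = 0.00 kJ/mol.
ΔE = 2.46 − 0.00 = 2.46 kJ/mol; chair II is more stable.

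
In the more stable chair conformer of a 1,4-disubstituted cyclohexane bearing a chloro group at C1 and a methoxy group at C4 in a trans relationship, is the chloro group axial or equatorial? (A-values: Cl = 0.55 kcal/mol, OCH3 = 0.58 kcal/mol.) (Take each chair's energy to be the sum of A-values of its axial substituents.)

equatorial

C1 and C4 have opposite parity, so for the trans isomer the two substituents are e,e in one chair and a,a in the other.
Chair I (chloro axial, methoxy axial): E = 1.13 kcal/mol.
Chair II (chloro equatorial, methoxy equatorial): E = 0.00 kcal/mol.
Chair II is the more stable (lower-energy) conformer, and in that chair the chloro group is equatorial.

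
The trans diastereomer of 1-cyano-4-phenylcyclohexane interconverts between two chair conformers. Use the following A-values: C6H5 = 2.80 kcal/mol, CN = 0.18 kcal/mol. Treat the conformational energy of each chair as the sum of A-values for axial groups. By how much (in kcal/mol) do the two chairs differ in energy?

C1 and C4 have opposite parity, so for the trans isomer the two substituents are e,e in one chair and a,a in the other.
Chair I (phenyl axial, cyano axial): E = 2.98 kcal/mol.
Chair II (phenyl equatorial, cyano equatorial): E = 0.00 kcal/mol.
ΔE = 2.98 − 0.00 = 2.98 kcal/mol; chair II is more stable.

2.98 kcal/mol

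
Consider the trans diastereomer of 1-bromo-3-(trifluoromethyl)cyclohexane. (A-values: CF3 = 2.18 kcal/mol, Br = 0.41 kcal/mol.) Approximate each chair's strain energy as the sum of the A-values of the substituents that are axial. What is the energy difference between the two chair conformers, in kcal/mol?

1.77 kcal/mol

C1 and C3 have the same parity, so for the trans isomer the two substituents are one axial and one equatorial in each chair.
Chair I (trifluoromethyl axial, bromo equatorial): E = 2.18 kcal/mol.
Chair II (trifluoromethyl equatorial, bromo axial): E = 0.41 kcal/mol.
ΔE = 2.18 − 0.41 = 1.77 kcal/mol; chair II is more stable.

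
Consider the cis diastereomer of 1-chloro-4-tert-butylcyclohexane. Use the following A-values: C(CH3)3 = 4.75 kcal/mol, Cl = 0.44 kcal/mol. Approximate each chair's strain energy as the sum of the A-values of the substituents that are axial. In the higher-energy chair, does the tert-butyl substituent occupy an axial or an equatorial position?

C1 and C4 have opposite parity, so for the cis isomer the two substituents are one axial and one equatorial in each chair.
Chair I (tert-butyl axial, chloro equatorial): E = 4.75 kcal/mol.
Chair II (tert-butyl equatorial, chloro axial): E = 0.44 kcal/mol.
Chair I is the less stable (higher-energy) conformer, and in that chair the tert-butyl group is axial.

axial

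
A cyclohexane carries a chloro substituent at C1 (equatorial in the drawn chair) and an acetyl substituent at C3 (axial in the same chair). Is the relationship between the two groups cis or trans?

trans

C1 and C3 have the same parity, so their axial bonds point in the same direction.
With same-parity carbons, two substituents on the same face are both axial or both equatorial; opposite faces give one of each.
Here the groups are equatorial/axial → opposite face → trans.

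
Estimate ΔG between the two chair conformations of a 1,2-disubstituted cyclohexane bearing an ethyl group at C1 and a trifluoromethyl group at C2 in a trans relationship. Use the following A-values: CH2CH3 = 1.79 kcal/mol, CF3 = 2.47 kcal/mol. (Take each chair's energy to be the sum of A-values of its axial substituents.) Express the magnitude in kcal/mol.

4.26 kcal/mol

C1 and C2 have opposite parity, so for the trans isomer the two substituents are e,e in one chair and a,a in the other.
Chair I (ethyl axial, trifluoromethyl axial): E = 4.26 kcal/mol.
Chair II (ethyl equatorial, trifluoromethyl equatorial): E = 0.00 kcal/mol.
ΔE = 4.26 − 0.00 = 4.26 kcal/mol; chair II is more stable.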